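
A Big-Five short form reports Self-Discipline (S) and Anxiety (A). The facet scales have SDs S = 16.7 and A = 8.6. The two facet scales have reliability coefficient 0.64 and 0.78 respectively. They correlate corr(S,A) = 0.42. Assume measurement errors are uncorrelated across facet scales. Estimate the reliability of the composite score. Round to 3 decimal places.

Var(S+A) = 16.7² + 8.6² + 2·[16.7·8.6·0.42] = 352.85 + 120.641 = 473.491.
Under uncorrelated errors the observed covariances equal the true-score covariances, so only the own-variance terms attenuate.
True-score variance = [16.7²·0.64 + 8.6²·0.78] + 120.641 = 236.178 + 120.641 = 356.819.
Reliability = 356.819 / 473.491 = 0.754.

0.754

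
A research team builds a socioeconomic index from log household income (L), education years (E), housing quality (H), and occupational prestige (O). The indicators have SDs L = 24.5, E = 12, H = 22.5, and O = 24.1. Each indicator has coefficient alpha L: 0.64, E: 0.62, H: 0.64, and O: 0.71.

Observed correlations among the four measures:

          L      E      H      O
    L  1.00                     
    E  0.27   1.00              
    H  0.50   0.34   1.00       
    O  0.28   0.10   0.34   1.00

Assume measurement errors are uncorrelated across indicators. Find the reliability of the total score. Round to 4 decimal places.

Var(L+E+H+O) = 24.5² + 12² + 22.5² + 24.1² + 2·[24.5·12·0.27 + 24.5·22.5·0.50 + 24.5·24.1·0.28 + 12·22.5·0.34 + 12·24.1·0.10 + 22.5·24.1·0.34] = 1831.31 + 1650.83 = 3482.14.
With uncorrelated errors the cross-covariances are all true-score covariance, so they carry over unchanged; only the diagonal terms shrink to ρᵢσᵢ².
True-score variance = [24.5²·0.64 + 12²·0.62 + 22.5²·0.64 + 24.1²·0.71] + 1650.83 = 1209.82 + 1650.83 = 2860.65.
Reliability = 2860.65 / 3482.14 = 0.8215.

0.8215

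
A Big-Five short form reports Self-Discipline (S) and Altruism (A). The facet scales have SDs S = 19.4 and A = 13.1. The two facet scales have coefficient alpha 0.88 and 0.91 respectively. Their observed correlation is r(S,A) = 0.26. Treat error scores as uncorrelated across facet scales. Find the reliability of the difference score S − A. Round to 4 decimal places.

0.8542

Var(S−A) = 19.4² + 13.1² − 2·19.4·13.1·0.26 = 547.97 − 132.153 = 415.817.
Because errors are independent across components, Cov(Tᵢ,Tⱼ) = Cov(Xᵢ,Xⱼ); the off-diagonal part of the true-score variance is the same as above.
True-score variance = [19.4²·0.88 + 13.1²·0.91] − 132.153 = 487.362 − 132.153 = 355.209.
Reliability = 355.209 / 415.817 = 0.8542.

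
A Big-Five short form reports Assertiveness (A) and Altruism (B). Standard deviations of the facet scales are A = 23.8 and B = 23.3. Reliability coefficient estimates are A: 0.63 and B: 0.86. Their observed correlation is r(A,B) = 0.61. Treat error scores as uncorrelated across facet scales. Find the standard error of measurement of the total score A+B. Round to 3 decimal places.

Var(total) = 1109.33 + 676.539 = 1785.87.
True-score variance = 823.743 + 676.539 = 1500.28, so reliability = 0.8401.
Error variance = 1785.87 − 1500.28 = 285.587; SEM = √285.587 = 16.899.

16.899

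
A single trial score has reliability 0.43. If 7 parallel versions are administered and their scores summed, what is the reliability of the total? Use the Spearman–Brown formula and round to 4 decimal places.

0.8408

ρ_k = kρ / (1 + (k−1)ρ) = 7·0.43 / (1 + 6·0.43) = 3.010 / 3.580 = 0.8408.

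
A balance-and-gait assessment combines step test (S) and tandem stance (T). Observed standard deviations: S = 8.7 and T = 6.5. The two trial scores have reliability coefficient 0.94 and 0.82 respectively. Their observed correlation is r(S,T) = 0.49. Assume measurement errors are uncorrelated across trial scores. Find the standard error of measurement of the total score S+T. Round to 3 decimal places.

Var(total) = 117.94 + 55.419 = 173.359.
True-score variance = 105.794 + 55.419 = 161.213, so reliability = 0.9299.
Error variance = 173.359 − 161.213 = 12.1464; SEM = √12.1464 = 3.485.

3.485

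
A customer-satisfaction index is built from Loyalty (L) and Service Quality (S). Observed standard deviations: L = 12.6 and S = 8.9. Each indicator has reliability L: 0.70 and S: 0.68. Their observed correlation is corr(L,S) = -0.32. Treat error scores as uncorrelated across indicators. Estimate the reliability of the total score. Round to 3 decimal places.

Var(L+S) = 12.6² + 8.9² + 2·[12.6·8.9·(-0.32)] = 237.97 − 71.7696 = 166.2.
With uncorrelated errors the cross-covariances are all true-score covariance, so they carry over unchanged; only the diagonal terms shrink to ρᵢσᵢ².
True-score variance = [12.6²·0.70 + 8.9²·0.68] − 71.7696 = 164.995 − 71.7696 = 93.2252.
Reliability = 93.2252 / 166.2 = 0.561.

0.561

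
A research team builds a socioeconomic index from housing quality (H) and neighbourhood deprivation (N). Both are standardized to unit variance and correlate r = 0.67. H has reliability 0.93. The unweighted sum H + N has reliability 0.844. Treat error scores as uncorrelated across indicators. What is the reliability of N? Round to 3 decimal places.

0.549

Var(H+N) = 2 + 2·0.67 = 3.340.
True-score variance = ρ_H + ρ_N + 2·0.67, so 0.844 = (0.93 + ρ_N + 1.34) / 3.340.
ρ_N = 0.844·3.340 − 0.93 − 1.34 = 0.549.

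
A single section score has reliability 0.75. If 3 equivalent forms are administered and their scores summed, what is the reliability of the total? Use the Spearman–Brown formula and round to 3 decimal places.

0.900

ρ_k = kρ / (1 + (k−1)ρ) = 3·0.75 / (1 + 2·0.75) = 2.250 / 2.500 = 0.900.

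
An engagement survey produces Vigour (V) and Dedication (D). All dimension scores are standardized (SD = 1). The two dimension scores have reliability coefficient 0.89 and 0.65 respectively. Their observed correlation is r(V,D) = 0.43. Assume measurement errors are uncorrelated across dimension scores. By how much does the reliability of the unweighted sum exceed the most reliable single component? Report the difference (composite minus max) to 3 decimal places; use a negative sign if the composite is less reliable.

Var(sum) = 2 + 0.86 = 2.86; true-score variance = 1.54 + 0.86 = 2.4; composite reliability = 0.8392.
Max component reliability = 0.8900.
Difference = 0.8392 − 0.8900 = -0.051.

-0.051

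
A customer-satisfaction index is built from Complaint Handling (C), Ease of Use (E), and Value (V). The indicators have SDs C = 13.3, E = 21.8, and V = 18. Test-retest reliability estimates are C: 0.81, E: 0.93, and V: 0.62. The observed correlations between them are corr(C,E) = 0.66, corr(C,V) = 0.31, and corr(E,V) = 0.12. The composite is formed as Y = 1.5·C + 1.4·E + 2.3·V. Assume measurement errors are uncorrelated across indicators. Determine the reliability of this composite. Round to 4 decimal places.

0.8301

Var(Y) = 1.5²·13.3² + 1.4²·21.8² + 2.3²·18² + 2·[2.1·13.3·21.8·0.66 + 3.45·13.3·18·0.31 + 3.22·21.8·18·0.12] = 3043.43 + 1619.04 = 4662.47.
Because errors are independent across components, Cov(Tᵢ,Tⱼ) = Cov(Xᵢ,Xⱼ); the off-diagonal part of the true-score variance is the same as above.
True-score variance = [1.5²·13.3²·0.81 + 1.4²·21.8²·0.93 + 2.3²·18²·0.62] + 1619.04 = 2251.3 + 1619.04 = 3870.34.
Reliability = 3870.34 / 4662.47 = 0.8301.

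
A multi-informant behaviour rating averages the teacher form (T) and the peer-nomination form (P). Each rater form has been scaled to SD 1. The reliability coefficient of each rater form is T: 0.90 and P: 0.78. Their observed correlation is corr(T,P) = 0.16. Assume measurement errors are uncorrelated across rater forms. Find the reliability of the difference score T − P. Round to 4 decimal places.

Var(T−P) = 1 + 1 − 2·0.16 = 2 − 0.32 = 1.68.
With uncorrelated errors the cross-covariances are all true-score covariance, so they carry over unchanged; only the diagonal terms shrink to ρᵢσᵢ².
True-score variance = [0.90 + 0.78] − 0.32 = 1.68 − 0.32 = 1.36.
Reliability = 1.36 / 1.68 = 0.8095.

0.8095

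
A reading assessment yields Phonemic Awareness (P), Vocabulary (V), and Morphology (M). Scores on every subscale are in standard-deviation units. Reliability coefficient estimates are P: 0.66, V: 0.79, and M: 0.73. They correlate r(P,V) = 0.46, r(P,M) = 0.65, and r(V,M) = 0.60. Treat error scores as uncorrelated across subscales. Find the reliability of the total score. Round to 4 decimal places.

Var(P+V+M) = 3 + 2·[0.46 + 0.65 + 0.60] = 3 + 3.42 = 6.42.
Under uncorrelated errors the observed covariances equal the true-score covariances, so only the own-variance terms attenuate.
True-score variance = [0.66 + 0.79 + 0.73] + 3.42 = 2.18 + 3.42 = 5.6.
Reliability = 5.6 / 6.42 = 0.8723.

0.8723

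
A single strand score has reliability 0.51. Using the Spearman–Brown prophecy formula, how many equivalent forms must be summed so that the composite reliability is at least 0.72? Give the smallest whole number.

k ≥ ρ*(1−ρ₁)/(ρ₁(1−ρ*)) = 0.72·0.49 / (0.51·0.28) = 2.471.
Smallest integer k = 3.

3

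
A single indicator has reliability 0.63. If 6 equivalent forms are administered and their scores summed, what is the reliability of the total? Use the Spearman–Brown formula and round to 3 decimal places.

ρ_k = kρ / (1 + (k−1)ρ) = 6·0.63 / (1 + 5·0.63) = 3.780 / 4.150 = 0.911.

0.911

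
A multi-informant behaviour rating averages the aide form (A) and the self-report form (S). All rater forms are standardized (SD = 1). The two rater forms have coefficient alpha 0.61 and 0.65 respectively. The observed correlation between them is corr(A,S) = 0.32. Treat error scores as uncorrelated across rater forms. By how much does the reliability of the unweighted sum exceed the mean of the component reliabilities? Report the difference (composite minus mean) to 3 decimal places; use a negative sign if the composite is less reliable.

Var(sum) = 2 + 0.64 = 2.64; true-score variance = 1.26 + 0.64 = 1.9; composite reliability = 0.7197.
Mean component reliability = 0.6300.
Difference = 0.7197 − 0.6300 = 0.090.

0.090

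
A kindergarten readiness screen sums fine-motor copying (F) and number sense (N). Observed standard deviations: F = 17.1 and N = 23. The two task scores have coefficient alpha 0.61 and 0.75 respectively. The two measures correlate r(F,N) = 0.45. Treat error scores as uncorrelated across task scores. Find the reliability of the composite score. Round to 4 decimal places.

0.7905

Var(F+N) = 17.1² + 23² + 2·[17.1·23·0.45] = 821.41 + 353.97 = 1175.38.
Under uncorrelated errors the observed covariances equal the true-score covariances, so only the own-variance terms attenuate.
True-score variance = [17.1²·0.61 + 23²·0.75] + 353.97 = 575.12 + 353.97 = 929.09.
Reliability = 929.09 / 1175.38 = 0.7905.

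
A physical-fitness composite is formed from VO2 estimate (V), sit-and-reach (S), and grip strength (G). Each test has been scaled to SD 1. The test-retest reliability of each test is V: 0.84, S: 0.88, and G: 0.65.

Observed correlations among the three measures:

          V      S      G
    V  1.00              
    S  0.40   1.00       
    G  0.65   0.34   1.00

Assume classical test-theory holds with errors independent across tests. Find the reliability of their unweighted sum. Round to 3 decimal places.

Var(V+S+G) = 3 + 2·[0.40 + 0.65 + 0.34] = 3 + 2.78 = 5.78.
With uncorrelated errors the cross-covariances are all true-score covariance, so they carry over unchanged; only the diagonal terms shrink to ρᵢσᵢ².
True-score variance = [0.84 + 0.88 + 0.65] + 2.78 = 2.37 + 2.78 = 5.15.
Reliability = 5.15 / 5.78 = 0.891.

0.891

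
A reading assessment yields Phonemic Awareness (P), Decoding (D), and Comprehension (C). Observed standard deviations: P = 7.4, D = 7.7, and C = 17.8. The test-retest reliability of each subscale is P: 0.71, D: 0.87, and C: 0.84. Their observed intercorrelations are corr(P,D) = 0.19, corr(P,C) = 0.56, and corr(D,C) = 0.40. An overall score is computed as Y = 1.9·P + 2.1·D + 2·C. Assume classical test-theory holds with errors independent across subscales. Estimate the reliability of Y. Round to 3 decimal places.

0.896

Var(Y) = 1.9²·7.4² + 2.1²·7.7² + 2²·17.8² + 2·[3.99·7.4·7.7·0.19 + 3.8·7.4·17.8·0.56 + 4.2·7.7·17.8·0.40] = 1726.51 + 1107.51 = 2834.03.
Because errors are independent across components, Cov(Tᵢ,Tⱼ) = Cov(Xᵢ,Xⱼ); the off-diagonal part of the true-score variance is the same as above.
True-score variance = [1.9²·7.4²·0.71 + 2.1²·7.7²·0.87 + 2²·17.8²·0.84] + 1107.51 = 1432.42 + 1107.51 = 2539.93.
Reliability = 2539.93 / 2834.03 = 0.896.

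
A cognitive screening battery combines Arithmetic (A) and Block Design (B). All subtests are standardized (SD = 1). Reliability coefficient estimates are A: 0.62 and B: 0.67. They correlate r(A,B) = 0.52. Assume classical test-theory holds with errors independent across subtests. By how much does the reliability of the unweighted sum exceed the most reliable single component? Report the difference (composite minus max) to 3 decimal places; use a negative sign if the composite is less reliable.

0.096

Var(sum) = 2 + 1.04 = 3.04; true-score variance = 1.29 + 1.04 = 2.33; composite reliability = 0.7664.
Max component reliability = 0.6700.
Difference = 0.7664 − 0.6700 = 0.096.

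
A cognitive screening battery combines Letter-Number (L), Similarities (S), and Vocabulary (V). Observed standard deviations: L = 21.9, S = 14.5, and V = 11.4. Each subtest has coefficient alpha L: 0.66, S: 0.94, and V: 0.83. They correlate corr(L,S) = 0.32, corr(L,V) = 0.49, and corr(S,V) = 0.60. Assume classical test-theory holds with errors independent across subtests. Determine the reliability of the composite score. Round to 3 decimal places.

0.865

Var(L+S+V) = 21.9² + 14.5² + 11.4² + 2·[21.9·14.5·0.32 + 21.9·11.4·0.49 + 14.5·11.4·0.60] = 819.82 + 646.259 = 1466.08.
With uncorrelated errors the cross-covariances are all true-score covariance, so they carry over unchanged; only the diagonal terms shrink to ρᵢσᵢ².
True-score variance = [21.9²·0.66 + 14.5²·0.94 + 11.4²·0.83] + 646.259 = 622.044 + 646.259 = 1268.3.
Reliability = 1268.3 / 1466.08 = 0.865.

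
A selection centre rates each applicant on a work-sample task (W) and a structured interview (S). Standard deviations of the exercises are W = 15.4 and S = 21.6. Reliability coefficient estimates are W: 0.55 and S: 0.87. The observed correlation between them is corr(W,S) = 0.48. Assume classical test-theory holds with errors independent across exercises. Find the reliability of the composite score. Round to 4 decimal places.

0.8364

Var(W+S) = 15.4² + 21.6² + 2·[15.4·21.6·0.48] = 703.72 + 319.334 = 1023.05.
Because errors are independent across components, Cov(Tᵢ,Tⱼ) = Cov(Xᵢ,Xⱼ); the off-diagonal part of the true-score variance is the same as above.
True-score variance = [15.4²·0.55 + 21.6²·0.87] + 319.334 = 536.345 + 319.334 = 855.68.
Reliability = 855.68 / 1023.05 = 0.8364.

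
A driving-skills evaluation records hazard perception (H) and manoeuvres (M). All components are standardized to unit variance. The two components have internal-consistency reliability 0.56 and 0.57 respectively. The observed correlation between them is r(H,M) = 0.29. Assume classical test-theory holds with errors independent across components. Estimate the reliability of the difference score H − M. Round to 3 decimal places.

Var(H−M) = 1 + 1 − 2·0.29 = 2 − 0.58 = 1.42.
Under uncorrelated errors the observed covariances equal the true-score covariances, so only the own-variance terms attenuate.
True-score variance = [0.56 + 0.57] − 0.58 = 1.13 − 0.58 = 0.55.
Reliability = 0.55 / 1.42 = 0.387.

0.387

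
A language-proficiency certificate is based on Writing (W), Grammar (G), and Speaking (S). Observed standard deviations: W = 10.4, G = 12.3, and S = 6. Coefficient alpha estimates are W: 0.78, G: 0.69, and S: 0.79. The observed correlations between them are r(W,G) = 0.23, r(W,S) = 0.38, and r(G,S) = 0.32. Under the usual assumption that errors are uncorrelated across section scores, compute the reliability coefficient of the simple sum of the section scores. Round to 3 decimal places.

0.826

Var(W+G+S) = 10.4² + 12.3² + 6² + 2·[10.4·12.3·0.23 + 10.4·6·0.38 + 12.3·6·0.32] = 295.45 + 153.499 = 448.949.
Under uncorrelated errors the observed covariances equal the true-score covariances, so only the own-variance terms attenuate.
True-score variance = [10.4²·0.78 + 12.3²·0.69 + 6²·0.79] + 153.499 = 217.195 + 153.499 = 370.694.
Reliability = 370.694 / 448.949 = 0.826.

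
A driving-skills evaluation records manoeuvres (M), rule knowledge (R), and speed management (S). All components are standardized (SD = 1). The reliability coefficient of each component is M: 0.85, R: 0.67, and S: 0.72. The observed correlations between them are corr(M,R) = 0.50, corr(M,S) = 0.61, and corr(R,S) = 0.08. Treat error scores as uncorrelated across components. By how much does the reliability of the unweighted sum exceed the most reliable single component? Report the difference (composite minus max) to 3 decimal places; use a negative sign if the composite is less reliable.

Var(sum) = 3 + 2.38 = 5.38; true-score variance = 2.24 + 2.38 = 4.62; composite reliability = 0.8587.
Max component reliability = 0.8500.
Difference = 0.8587 − 0.8500 = 0.009.

0.009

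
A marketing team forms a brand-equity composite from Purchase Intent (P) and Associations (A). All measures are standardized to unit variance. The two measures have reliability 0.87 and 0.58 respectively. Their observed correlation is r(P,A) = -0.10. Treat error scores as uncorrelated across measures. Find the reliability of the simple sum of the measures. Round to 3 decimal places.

0.694

Var(P+A) = 2 + 2·[(-0.10)] = 2 − 0.2 = 1.8.
Because errors are independent across components, Cov(Tᵢ,Tⱼ) = Cov(Xᵢ,Xⱼ); the off-diagonal part of the true-score variance is the same as above.
True-score variance = [0.87 + 0.58] − 0.2 = 1.45 − 0.2 = 1.25.
Reliability = 1.25 / 1.8 = 0.694.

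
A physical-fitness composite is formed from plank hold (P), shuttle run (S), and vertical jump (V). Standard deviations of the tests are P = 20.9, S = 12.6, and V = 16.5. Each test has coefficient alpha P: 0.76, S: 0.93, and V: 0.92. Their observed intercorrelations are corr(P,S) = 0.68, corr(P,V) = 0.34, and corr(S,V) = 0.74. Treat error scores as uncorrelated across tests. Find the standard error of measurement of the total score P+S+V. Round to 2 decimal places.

11.74

Var(total) = 867.82 + 900.332 = 1768.15.
True-score variance = 730.092 + 900.332 = 1630.42, so reliability = 0.9221.
Error variance = 1768.15 − 1630.42 = 137.728; SEM = √137.728 = 11.74.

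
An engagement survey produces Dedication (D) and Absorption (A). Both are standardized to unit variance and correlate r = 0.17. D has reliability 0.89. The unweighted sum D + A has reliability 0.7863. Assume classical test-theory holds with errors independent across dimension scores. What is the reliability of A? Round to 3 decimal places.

Var(D+A) = 2 + 2·0.17 = 2.340.
True-score variance = ρ_D + ρ_A + 2·0.17, so 0.7863 = (0.89 + ρ_A + 0.34) / 2.340.
ρ_A = 0.7863·2.340 − 0.89 − 0.34 = 0.610.

0.610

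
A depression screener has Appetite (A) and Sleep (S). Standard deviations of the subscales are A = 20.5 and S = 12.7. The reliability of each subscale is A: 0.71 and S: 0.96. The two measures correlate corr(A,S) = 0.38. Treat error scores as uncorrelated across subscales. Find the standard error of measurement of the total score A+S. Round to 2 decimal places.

11.33

Var(total) = 581.54 + 197.866 = 779.406.
True-score variance = 453.216 + 197.866 = 651.082, so reliability = 0.8354.
Error variance = 779.406 − 651.082 = 128.324; SEM = √128.324 = 11.33.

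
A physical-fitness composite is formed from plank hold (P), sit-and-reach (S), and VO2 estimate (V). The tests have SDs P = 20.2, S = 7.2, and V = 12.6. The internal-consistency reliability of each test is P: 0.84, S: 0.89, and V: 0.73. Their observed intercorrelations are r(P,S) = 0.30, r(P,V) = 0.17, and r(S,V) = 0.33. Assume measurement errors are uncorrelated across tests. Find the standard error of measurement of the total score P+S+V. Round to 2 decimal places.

10.67

Var(total) = 618.64 + 233.676 = 852.316.
True-score variance = 504.786 + 233.676 = 738.462, so reliability = 0.8664.
Error variance = 852.316 − 738.462 = 113.854; SEM = √113.854 = 10.67.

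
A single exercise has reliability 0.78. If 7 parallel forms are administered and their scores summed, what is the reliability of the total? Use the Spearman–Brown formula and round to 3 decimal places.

0.961

ρ_k = kρ / (1 + (k−1)ρ) = 7·0.78 / (1 + 6·0.78) = 5.460 / 5.680 = 0.961.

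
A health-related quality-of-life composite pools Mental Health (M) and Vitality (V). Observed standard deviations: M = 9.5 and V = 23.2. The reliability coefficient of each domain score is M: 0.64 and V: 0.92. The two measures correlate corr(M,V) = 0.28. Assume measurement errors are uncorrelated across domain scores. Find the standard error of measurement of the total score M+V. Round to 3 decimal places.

Var(total) = 628.49 + 123.424 = 751.914.
True-score variance = 552.941 + 123.424 = 676.365, so reliability = 0.8995.
Error variance = 751.914 − 676.365 = 75.5492; SEM = √75.5492 = 8.692.

8.692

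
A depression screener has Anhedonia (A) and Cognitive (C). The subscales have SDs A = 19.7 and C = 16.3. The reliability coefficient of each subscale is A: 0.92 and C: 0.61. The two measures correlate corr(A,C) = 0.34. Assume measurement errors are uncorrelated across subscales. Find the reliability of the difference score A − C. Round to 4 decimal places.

0.6907

Var(A−C) = 19.7² + 16.3² − 2·19.7·16.3·0.34 = 653.78 − 218.355 = 435.425.
Because errors are independent across components, Cov(Tᵢ,Tⱼ) = Cov(Xᵢ,Xⱼ); the off-diagonal part of the true-score variance is the same as above.
True-score variance = [19.7²·0.92 + 16.3²·0.61] − 218.355 = 519.114 − 218.355 = 300.759.
Reliability = 300.759 / 435.425 = 0.6907.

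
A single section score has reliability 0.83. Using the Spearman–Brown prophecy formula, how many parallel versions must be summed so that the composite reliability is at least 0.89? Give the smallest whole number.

k ≥ ρ*(1−ρ₁)/(ρ₁(1−ρ*)) = 0.89·0.17 / (0.83·0.11) = 1.657.
Smallest integer k = 2.

2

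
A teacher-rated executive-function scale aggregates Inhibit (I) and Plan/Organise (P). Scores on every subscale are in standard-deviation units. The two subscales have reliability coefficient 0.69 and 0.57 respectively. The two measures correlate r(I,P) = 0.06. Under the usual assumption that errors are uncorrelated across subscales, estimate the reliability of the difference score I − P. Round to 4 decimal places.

0.6064

Var(I−P) = 1 + 1 − 2·0.06 = 2 − 0.12 = 1.88.
Because errors are independent across components, Cov(Tᵢ,Tⱼ) = Cov(Xᵢ,Xⱼ); the off-diagonal part of the true-score variance is the same as above.
True-score variance = [0.69 + 0.57] − 0.12 = 1.26 − 0.12 = 1.14.
Reliability = 1.14 / 1.88 = 0.6064.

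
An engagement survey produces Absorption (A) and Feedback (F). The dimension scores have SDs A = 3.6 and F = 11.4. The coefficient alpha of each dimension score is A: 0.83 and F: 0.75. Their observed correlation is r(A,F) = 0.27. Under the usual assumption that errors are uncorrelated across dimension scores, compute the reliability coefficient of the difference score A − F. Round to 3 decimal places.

Var(A−F) = 3.6² + 11.4² − 2·3.6·11.4·0.27 = 142.92 − 22.1616 = 120.758.
With uncorrelated errors the cross-covariances are all true-score covariance, so they carry over unchanged; only the diagonal terms shrink to ρᵢσᵢ².
True-score variance = [3.6²·0.83 + 11.4²·0.75] − 22.1616 = 108.227 − 22.1616 = 86.0652.
Reliability = 86.0652 / 120.758 = 0.713.

0.713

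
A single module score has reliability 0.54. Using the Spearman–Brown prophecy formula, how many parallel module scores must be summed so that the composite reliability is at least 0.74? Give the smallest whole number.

3

k ≥ ρ*(1−ρ₁)/(ρ₁(1−ρ*)) = 0.74·0.46 / (0.54·0.26) = 2.425.
Smallest integer k = 3.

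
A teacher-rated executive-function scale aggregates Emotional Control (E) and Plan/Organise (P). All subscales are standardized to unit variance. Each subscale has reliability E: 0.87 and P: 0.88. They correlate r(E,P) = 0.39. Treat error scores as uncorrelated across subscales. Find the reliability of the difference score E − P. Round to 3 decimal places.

Var(E−P) = 1 + 1 − 2·0.39 = 2 − 0.78 = 1.22.
Under uncorrelated errors the observed covariances equal the true-score covariances, so only the own-variance terms attenuate.
True-score variance = [0.87 + 0.88] − 0.78 = 1.75 − 0.78 = 0.97.
Reliability = 0.97 / 1.22 = 0.795.

0.795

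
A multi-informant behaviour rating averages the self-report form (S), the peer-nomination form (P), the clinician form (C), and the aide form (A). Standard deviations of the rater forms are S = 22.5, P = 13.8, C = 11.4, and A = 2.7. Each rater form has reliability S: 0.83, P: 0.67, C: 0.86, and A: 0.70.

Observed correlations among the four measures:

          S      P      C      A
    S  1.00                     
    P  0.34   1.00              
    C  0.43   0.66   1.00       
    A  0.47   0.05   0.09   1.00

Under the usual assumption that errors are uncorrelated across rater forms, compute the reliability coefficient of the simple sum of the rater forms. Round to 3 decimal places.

Var(S+P+C+A) = 22.5² + 13.8² + 11.4² + 2.7² + 2·[22.5·13.8·0.34 + 22.5·11.4·0.43 + 22.5·2.7·0.47 + 13.8·11.4·0.66 + 13.8·2.7·0.05 + 11.4·2.7·0.09] = 833.94 + 705.764 = 1539.7.
Under uncorrelated errors the observed covariances equal the true-score covariances, so only the own-variance terms attenuate.
True-score variance = [22.5²·0.83 + 13.8²·0.67 + 11.4²·0.86 + 2.7²·0.70] + 705.764 = 664.651 + 705.764 = 1370.41.
Reliability = 1370.41 / 1539.7 = 0.890.

0.890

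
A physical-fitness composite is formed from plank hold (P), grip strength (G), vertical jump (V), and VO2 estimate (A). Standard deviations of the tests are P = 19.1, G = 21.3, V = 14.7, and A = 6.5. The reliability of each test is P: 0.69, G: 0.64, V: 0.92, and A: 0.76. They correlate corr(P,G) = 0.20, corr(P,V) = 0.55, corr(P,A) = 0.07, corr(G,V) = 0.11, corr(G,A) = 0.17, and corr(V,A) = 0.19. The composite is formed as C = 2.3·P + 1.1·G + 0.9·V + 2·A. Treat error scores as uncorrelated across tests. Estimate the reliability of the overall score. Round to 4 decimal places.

Var(C) = 2.3²·19.1² + 1.1²·21.3² + 0.9²·14.7² + 2²·6.5² + 2·[2.53·19.1·21.3·0.20 + 2.07·19.1·14.7·0.55 + 4.6·19.1·6.5·0.07 + 0.99·21.3·14.7·0.11 + 2.2·21.3·6.5·0.17 + 1.8·14.7·6.5·0.19] = 2822.84 + 1368.09 = 4190.93.
Under uncorrelated errors the observed covariances equal the true-score covariances, so only the own-variance terms attenuate.
True-score variance = [2.3²·19.1²·0.69 + 1.1²·21.3²·0.64 + 0.9²·14.7²·0.92 + 2²·6.5²·0.76] + 1368.09 = 1972.4 + 1368.09 = 3340.49.
Reliability = 3340.49 / 4190.93 = 0.7971.

0.7971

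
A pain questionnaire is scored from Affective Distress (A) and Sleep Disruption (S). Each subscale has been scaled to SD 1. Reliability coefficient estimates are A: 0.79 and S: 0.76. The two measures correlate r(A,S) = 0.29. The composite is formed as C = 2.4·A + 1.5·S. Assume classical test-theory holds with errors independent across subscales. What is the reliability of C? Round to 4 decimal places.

Var(C) = 2.4² + 1.5² + 2·[3.6·0.29] = 8.01 + 2.088 = 10.098.
Under uncorrelated errors the observed covariances equal the true-score covariances, so only the own-variance terms attenuate.
True-score variance = [2.4²·0.79 + 1.5²·0.76] + 2.088 = 6.2604 + 2.088 = 8.3484.
Reliability = 8.3484 / 10.098 = 0.8267.

0.8267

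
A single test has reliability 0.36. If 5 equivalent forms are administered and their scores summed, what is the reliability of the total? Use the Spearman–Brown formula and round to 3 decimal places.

0.738

ρ_k = kρ / (1 + (k−1)ρ) = 5·0.36 / (1 + 4·0.36) = 1.800 / 2.440 = 0.738.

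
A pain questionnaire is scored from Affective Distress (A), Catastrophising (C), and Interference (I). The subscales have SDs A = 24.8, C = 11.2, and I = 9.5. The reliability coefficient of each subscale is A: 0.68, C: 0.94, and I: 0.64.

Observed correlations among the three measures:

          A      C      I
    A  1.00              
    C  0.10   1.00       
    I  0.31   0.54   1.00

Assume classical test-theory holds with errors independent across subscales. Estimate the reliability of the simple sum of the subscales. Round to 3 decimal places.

0.794

Var(A+C+I) = 24.8² + 11.2² + 9.5² + 2·[24.8·11.2·0.10 + 24.8·9.5·0.31 + 11.2·9.5·0.54] = 830.73 + 316.536 = 1147.27.
With uncorrelated errors the cross-covariances are all true-score covariance, so they carry over unchanged; only the diagonal terms shrink to ρᵢσᵢ².
True-score variance = [24.8²·0.68 + 11.2²·0.94 + 9.5²·0.64] + 316.536 = 593.901 + 316.536 = 910.437.
Reliability = 910.437 / 1147.27 = 0.794.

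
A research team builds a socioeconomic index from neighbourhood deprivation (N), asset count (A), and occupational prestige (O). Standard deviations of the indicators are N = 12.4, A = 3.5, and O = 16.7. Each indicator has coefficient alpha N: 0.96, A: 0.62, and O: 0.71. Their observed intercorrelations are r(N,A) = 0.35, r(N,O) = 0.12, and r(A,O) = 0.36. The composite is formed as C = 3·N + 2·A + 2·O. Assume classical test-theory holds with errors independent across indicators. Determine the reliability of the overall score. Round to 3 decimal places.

0.876

Var(C) = 3²·12.4² + 2²·3.5² + 2²·16.7² + 2·[6·12.4·3.5·0.35 + 6·12.4·16.7·0.12 + 4·3.5·16.7·0.36] = 2548.4 + 648.811 = 3197.21.
Because errors are independent across components, Cov(Tᵢ,Tⱼ) = Cov(Xᵢ,Xⱼ); the off-diagonal part of the true-score variance is the same as above.
True-score variance = [3²·12.4²·0.96 + 2²·3.5²·0.62 + 2²·16.7²·0.71] + 648.811 = 2150.91 + 648.811 = 2799.73.
Reliability = 2799.73 / 3197.21 = 0.876.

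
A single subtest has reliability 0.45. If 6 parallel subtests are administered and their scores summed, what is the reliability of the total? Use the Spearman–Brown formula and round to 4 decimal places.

ρ_k = kρ / (1 + (k−1)ρ) = 6·0.45 / (1 + 5·0.45) = 2.700 / 3.250 = 0.8308.

0.8308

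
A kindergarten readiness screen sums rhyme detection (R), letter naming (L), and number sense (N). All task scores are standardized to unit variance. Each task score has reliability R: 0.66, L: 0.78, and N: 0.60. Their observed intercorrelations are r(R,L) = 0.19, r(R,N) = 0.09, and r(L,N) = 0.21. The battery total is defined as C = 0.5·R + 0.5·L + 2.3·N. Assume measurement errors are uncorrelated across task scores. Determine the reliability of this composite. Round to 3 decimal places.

Var(C) = 0.5² + 0.5² + 2.3² + 2·[0.25·0.19 + 1.15·0.09 + 1.15·0.21] = 5.79 + 0.785 = 6.575.
With uncorrelated errors the cross-covariances are all true-score covariance, so they carry over unchanged; only the diagonal terms shrink to ρᵢσᵢ².
True-score variance = [0.5²·0.66 + 0.5²·0.78 + 2.3²·0.60] + 0.785 = 3.534 + 0.785 = 4.319.
Reliability = 4.319 / 6.575 = 0.657.

0.657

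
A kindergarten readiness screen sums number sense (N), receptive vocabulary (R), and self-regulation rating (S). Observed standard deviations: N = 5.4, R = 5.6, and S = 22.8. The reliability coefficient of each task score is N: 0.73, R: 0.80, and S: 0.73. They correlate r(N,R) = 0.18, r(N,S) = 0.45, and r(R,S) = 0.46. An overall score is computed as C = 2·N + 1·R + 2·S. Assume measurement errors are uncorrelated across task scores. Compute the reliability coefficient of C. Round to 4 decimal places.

Var(C) = 2²·5.4² + 5.6² + 2²·22.8² + 2·[2·5.4·5.6·0.18 + 4·5.4·22.8·0.45 + 2·5.6·22.8·0.46] = 2227.36 + 699.936 = 2927.3.
Because errors are independent across components, Cov(Tᵢ,Tⱼ) = Cov(Xᵢ,Xⱼ); the off-diagonal part of the true-score variance is the same as above.
True-score variance = [2²·5.4²·0.73 + 5.6²·0.80 + 2²·22.8²·0.73] + 699.936 = 1628.17 + 699.936 = 2328.1.
Reliability = 2328.1 / 2927.3 = 0.7953.

0.7953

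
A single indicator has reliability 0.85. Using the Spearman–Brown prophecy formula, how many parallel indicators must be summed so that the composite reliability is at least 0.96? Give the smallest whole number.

5

k ≥ ρ*(1−ρ₁)/(ρ₁(1−ρ*)) = 0.96·0.15 / (0.85·0.04) = 4.235.
Smallest integer k = 5.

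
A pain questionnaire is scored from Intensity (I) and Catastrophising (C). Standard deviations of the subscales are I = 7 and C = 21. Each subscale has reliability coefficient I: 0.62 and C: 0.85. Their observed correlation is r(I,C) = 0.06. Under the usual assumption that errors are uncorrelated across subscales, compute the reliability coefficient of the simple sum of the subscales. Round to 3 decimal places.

0.833

Var(I+C) = 7² + 21² + 2·[7·21·0.06] = 490 + 17.64 = 507.64.
With uncorrelated errors the cross-covariances are all true-score covariance, so they carry over unchanged; only the diagonal terms shrink to ρᵢσᵢ².
True-score variance = [7²·0.62 + 21²·0.85] + 17.64 = 405.23 + 17.64 = 422.87.
Reliability = 422.87 / 507.64 = 0.833.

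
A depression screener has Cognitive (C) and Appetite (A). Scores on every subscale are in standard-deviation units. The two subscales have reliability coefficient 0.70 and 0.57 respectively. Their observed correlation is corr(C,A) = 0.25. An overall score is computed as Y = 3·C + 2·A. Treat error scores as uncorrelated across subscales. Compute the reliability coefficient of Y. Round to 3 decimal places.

0.724

Var(Y) = 3² + 2² + 2·[6·0.25] = 13 + 3 = 16.
Because errors are independent across components, Cov(Tᵢ,Tⱼ) = Cov(Xᵢ,Xⱼ); the off-diagonal part of the true-score variance is the same as above.
True-score variance = [3²·0.70 + 2²·0.57] + 3 = 8.58 + 3 = 11.58.
Reliability = 11.58 / 16 = 0.724.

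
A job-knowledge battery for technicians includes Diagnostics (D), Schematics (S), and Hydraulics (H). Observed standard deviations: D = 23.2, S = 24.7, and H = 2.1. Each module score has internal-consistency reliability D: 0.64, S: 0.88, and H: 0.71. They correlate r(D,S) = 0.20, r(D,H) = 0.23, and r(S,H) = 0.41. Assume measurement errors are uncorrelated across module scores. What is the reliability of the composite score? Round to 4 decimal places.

0.8146

Var(D+S+H) = 23.2² + 24.7² + 2.1² + 2·[23.2·24.7·0.20 + 23.2·2.1·0.23 + 24.7·2.1·0.41] = 1152.74 + 294.161 = 1446.9.
Under uncorrelated errors the observed covariances equal the true-score covariances, so only the own-variance terms attenuate.
True-score variance = [23.2²·0.64 + 24.7²·0.88 + 2.1²·0.71] + 294.161 = 884.484 + 294.161 = 1178.64.
Reliability = 1178.64 / 1446.9 = 0.8146.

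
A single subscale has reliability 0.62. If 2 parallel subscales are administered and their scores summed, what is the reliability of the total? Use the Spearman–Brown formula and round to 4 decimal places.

ρ_k = kρ / (1 + (k−1)ρ) = 2·0.62 / (1 + 1·0.62) = 1.240 / 1.620 = 0.7654.

0.7654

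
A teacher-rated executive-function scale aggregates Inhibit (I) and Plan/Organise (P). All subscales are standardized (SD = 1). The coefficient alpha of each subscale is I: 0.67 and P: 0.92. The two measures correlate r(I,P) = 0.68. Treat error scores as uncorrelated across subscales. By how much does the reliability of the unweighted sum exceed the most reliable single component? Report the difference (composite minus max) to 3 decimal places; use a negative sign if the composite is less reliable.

Var(sum) = 2 + 1.36 = 3.36; true-score variance = 1.59 + 1.36 = 2.95; composite reliability = 0.8780.
Max component reliability = 0.9200.
Difference = 0.8780 − 0.9200 = -0.042.

-0.042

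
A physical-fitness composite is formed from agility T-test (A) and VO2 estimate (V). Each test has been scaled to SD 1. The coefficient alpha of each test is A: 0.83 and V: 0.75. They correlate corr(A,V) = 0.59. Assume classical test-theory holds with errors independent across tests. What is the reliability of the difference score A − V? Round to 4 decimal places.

0.4878

Var(A−V) = 1 + 1 − 2·0.59 = 2 − 1.18 = 0.82.
Under uncorrelated errors the observed covariances equal the true-score covariances, so only the own-variance terms attenuate.
True-score variance = [0.83 + 0.75] − 1.18 = 1.58 − 1.18 = 0.4.
Reliability = 0.4 / 0.82 = 0.4878.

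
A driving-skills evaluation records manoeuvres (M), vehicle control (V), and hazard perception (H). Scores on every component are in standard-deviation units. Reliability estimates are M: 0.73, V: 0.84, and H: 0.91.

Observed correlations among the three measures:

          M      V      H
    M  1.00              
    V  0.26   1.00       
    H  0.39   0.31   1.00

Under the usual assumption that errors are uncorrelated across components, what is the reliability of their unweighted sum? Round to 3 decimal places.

Var(M+V+H) = 3 + 2·[0.26 + 0.39 + 0.31] = 3 + 1.92 = 4.92.
With uncorrelated errors the cross-covariances are all true-score covariance, so they carry over unchanged; only the diagonal terms shrink to ρᵢσᵢ².
True-score variance = [0.73 + 0.84 + 0.91] + 1.92 = 2.48 + 1.92 = 4.4.
Reliability = 4.4 / 4.92 = 0.894.

0.894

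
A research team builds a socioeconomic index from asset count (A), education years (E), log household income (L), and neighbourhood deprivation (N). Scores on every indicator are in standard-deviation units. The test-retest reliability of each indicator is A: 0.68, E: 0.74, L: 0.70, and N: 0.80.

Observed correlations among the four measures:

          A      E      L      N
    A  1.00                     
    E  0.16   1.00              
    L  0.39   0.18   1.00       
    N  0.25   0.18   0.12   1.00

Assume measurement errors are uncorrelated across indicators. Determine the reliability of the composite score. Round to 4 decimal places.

0.8354

Var(A+E+L+N) = 4 + 2·[0.16 + 0.39 + 0.25 + 0.18 + 0.18 + 0.12] = 4 + 2.56 = 6.56.
With uncorrelated errors the cross-covariances are all true-score covariance, so they carry over unchanged; only the diagonal terms shrink to ρᵢσᵢ².
True-score variance = [0.68 + 0.74 + 0.70 + 0.80] + 2.56 = 2.92 + 2.56 = 5.48.
Reliability = 5.48 / 6.56 = 0.8354.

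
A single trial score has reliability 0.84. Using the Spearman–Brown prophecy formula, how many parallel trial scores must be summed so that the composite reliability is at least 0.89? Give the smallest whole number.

k ≥ ρ*(1−ρ₁)/(ρ₁(1−ρ*)) = 0.89·0.16 / (0.84·0.11) = 1.541.
Smallest integer k = 2.

2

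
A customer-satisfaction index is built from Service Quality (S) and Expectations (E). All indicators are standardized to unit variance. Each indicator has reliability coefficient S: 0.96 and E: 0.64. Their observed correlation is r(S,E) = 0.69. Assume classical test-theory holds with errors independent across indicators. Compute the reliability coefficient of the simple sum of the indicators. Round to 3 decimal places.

0.882

Var(S+E) = 2 + 2·[0.69] = 2 + 1.38 = 3.38.
With uncorrelated errors the cross-covariances are all true-score covariance, so they carry over unchanged; only the diagonal terms shrink to ρᵢσᵢ².
True-score variance = [0.96 + 0.64] + 1.38 = 1.6 + 1.38 = 2.98.
Reliability = 2.98 / 3.38 = 0.882.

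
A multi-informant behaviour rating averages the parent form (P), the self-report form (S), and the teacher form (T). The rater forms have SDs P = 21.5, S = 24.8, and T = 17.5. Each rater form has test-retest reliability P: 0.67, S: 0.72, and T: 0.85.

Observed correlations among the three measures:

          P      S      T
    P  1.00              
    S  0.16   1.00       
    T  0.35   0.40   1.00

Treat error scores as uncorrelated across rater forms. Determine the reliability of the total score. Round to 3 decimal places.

Var(P+S+T) = 21.5² + 24.8² + 17.5² + 2·[21.5·24.8·0.16 + 21.5·17.5·0.35 + 24.8·17.5·0.40] = 1383.54 + 781.199 = 2164.74.
Under uncorrelated errors the observed covariances equal the true-score covariances, so only the own-variance terms attenuate.
True-score variance = [21.5²·0.67 + 24.8²·0.72 + 17.5²·0.85] + 781.199 = 1012.85 + 781.199 = 1794.05.
Reliability = 1794.05 / 2164.74 = 0.829.

0.829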